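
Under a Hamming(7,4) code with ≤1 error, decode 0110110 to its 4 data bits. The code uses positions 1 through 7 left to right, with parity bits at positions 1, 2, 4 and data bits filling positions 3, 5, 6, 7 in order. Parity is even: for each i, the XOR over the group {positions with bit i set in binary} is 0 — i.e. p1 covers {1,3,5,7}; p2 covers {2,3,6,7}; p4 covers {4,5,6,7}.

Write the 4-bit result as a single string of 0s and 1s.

s1 (pos 1,3,5,7): 0⊕1⊕1⊕0 = 0
s2 (pos 2,3,6,7): 1⊕1⊕1⊕0 = 1
s4 (pos 4,5,6,7): 0⊕1⊕1⊕0 = 0
Syndrome s4…s1 = 010 → error at position 2.
Flip position 2: 0110110 → 0010110
Read data bits from positions 3,5,6,7: 1110

1110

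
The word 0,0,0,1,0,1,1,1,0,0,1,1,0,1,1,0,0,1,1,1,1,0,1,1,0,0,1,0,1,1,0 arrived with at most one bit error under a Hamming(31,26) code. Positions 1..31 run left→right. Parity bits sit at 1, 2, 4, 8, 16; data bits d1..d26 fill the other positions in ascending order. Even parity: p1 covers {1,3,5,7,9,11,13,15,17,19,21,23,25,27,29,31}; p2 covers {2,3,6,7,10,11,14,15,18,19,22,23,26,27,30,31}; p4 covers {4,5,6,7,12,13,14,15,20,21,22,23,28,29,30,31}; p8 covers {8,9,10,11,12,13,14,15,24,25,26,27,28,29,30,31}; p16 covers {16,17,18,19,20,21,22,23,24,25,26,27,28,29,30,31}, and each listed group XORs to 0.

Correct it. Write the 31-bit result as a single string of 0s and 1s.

s1 (pos 1,3,5,7,9,11,13,15,17,19,21,23,25,27,29,31): 0⊕0⊕0⊕1⊕0⊕1⊕0⊕1⊕0⊕1⊕1⊕1⊕0⊕1⊕1⊕0 = 0
s2 (pos 2,3,6,7,10,11,14,15,18,19,22,23,26,27,30,31): 0⊕0⊕1⊕1⊕0⊕1⊕1⊕1⊕1⊕1⊕0⊕1⊕0⊕1⊕1⊕0 = 0
s4 (pos 4,5,6,7,12,13,14,15,20,21,22,23,28,29,30,31): 1⊕0⊕1⊕1⊕1⊕0⊕1⊕1⊕1⊕1⊕0⊕1⊕0⊕1⊕1⊕0 = 1
s8 (pos 8,9,10,11,12,13,14,15,24,25,26,27,28,29,30,31): 1⊕0⊕0⊕1⊕1⊕0⊕1⊕1⊕1⊕0⊕0⊕1⊕0⊕1⊕1⊕0 = 1
s16 (pos 16,17,18,19,20,21,22,23,24,25,26,27,28,29,30,31): 0⊕0⊕1⊕1⊕1⊕1⊕0⊕1⊕1⊕0⊕0⊕1⊕0⊕1⊕1⊕0 = 1
Syndrome s16…s1 = 11100 → error at position 28.
Flip position 28: 0001011100110110011110110010110 → 0001011100110110011110110011110

0001011100110110011110110011110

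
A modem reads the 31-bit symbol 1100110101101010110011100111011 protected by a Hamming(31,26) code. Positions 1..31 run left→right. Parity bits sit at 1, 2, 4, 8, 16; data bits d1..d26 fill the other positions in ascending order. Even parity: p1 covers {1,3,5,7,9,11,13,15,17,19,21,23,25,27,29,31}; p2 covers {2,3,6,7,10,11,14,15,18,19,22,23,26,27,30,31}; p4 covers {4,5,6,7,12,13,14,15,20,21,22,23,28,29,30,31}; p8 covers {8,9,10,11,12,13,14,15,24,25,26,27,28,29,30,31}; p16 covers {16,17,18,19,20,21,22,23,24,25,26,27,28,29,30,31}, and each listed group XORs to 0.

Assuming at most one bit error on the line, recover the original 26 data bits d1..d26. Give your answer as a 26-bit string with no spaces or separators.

s1 (pos 1,3,5,7,9,11,13,15,17,19,21,23,25,27,29,31): 1⊕0⊕1⊕0⊕0⊕1⊕1⊕1⊕1⊕0⊕1⊕1⊕0⊕1⊕0⊕1 = 0
s2 (pos 2,3,6,7,10,11,14,15,18,19,22,23,26,27,30,31): 1⊕0⊕1⊕0⊕1⊕1⊕0⊕1⊕1⊕0⊕1⊕1⊕1⊕1⊕1⊕1 = 0
s4 (pos 4,5,6,7,12,13,14,15,20,21,22,23,28,29,30,31): 0⊕1⊕1⊕0⊕0⊕1⊕0⊕1⊕0⊕1⊕1⊕1⊕1⊕0⊕1⊕1 = 0
s8 (pos 8,9,10,11,12,13,14,15,24,25,26,27,28,29,30,31): 1⊕0⊕1⊕1⊕0⊕1⊕0⊕1⊕0⊕0⊕1⊕1⊕1⊕0⊕1⊕1 = 0
s16 (pos 16,17,18,19,20,21,22,23,24,25,26,27,28,29,30,31): 0⊕1⊕1⊕0⊕0⊕1⊕1⊕1⊕0⊕0⊕1⊕1⊕1⊕0⊕1⊕1 = 0
Syndrome s16…s1 = 00000 → no error.
Read data bits from positions 3,5,6,7,9,10,11,12,13,14,15,17,18,19,20,21,22,23,24,25,26,27,28,29,30,31: 01100110101110011100111011

01100110101110011100111011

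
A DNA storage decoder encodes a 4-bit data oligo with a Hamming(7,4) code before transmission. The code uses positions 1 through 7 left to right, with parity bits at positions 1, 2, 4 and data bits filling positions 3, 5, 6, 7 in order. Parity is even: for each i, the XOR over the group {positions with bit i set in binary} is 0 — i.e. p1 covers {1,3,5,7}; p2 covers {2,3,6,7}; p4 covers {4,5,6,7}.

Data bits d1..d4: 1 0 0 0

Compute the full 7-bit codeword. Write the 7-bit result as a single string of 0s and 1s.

1110000

Place data at non-parity positions: p1 p2 1 p4 0 0 0
p1 (pos 1,3,5,7): XOR of data positions = 1⊕0⊕0 = 1
p2 (pos 2,3,6,7): XOR of data positions = 1⊕0⊕0 = 1
p4 (pos 4,5,6,7): XOR of data positions = 0⊕0⊕0 = 0
Codeword: 1110000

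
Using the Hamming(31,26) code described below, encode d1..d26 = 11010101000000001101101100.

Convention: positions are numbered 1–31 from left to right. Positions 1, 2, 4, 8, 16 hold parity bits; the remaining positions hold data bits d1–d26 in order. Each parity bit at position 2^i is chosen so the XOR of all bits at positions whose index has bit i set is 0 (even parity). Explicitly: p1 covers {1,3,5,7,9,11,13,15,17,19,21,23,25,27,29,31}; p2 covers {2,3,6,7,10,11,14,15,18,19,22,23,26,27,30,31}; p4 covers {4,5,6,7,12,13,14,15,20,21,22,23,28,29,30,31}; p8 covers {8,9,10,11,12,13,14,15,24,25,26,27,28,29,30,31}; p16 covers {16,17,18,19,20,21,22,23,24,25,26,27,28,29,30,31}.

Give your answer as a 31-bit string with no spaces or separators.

0011101001010000000001101101100

Place data at non-parity positions: p1 p2 1 p4 1 0 1 p8 0 1 0 1 0 0 0 p16 0 0 0 0 0 1 1 0 1 1 0 1 1 0 0
p1 (pos 1,3,5,7,9,11,13,15,17,19,21,23,25,27,29,31): XOR of data positions = 1⊕1⊕1⊕0⊕0⊕0⊕0⊕0⊕0⊕0⊕1⊕1⊕0⊕1⊕0 = 0
p2 (pos 2,3,6,7,10,11,14,15,18,19,22,23,26,27,30,31): XOR of data positions = 1⊕0⊕1⊕1⊕0⊕0⊕0⊕0⊕0⊕1⊕1⊕1⊕0⊕0⊕0 = 0
p4 (pos 4,5,6,7,12,13,14,15,20,21,22,23,28,29,30,31): XOR of data positions = 1⊕0⊕1⊕1⊕0⊕0⊕0⊕0⊕0⊕1⊕1⊕1⊕1⊕0⊕0 = 1
p8 (pos 8,9,10,11,12,13,14,15,24,25,26,27,28,29,30,31): XOR of data positions = 0⊕1⊕0⊕1⊕0⊕0⊕0⊕0⊕1⊕1⊕0⊕1⊕1⊕0⊕0 = 0
p16 (pos 16,17,18,19,20,21,22,23,24,25,26,27,28,29,30,31): XOR of data positions = 0⊕0⊕0⊕0⊕0⊕1⊕1⊕0⊕1⊕1⊕0⊕1⊕1⊕0⊕0 = 0
Codeword: 0011101001010000000001101101100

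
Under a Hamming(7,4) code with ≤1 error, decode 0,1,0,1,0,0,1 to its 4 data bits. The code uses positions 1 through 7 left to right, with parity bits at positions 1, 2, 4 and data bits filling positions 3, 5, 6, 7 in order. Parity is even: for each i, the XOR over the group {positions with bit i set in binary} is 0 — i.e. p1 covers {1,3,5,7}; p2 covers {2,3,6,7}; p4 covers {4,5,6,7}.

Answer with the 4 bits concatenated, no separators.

0001

s1 (pos 1,3,5,7): 0⊕0⊕0⊕1 = 1
s2 (pos 2,3,6,7): 1⊕0⊕0⊕1 = 0
s4 (pos 4,5,6,7): 1⊕0⊕0⊕1 = 0
Syndrome s4…s1 = 001 → error at position 1.
Flip position 1: 0101001 → 1101001
Read data bits from positions 3,5,6,7: 0001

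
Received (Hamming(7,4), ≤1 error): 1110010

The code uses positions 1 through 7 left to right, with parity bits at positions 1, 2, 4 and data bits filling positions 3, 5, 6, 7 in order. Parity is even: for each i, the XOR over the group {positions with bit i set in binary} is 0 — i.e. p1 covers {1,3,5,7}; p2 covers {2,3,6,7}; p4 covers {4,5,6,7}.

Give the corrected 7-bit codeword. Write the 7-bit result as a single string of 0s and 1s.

s1 (pos 1,3,5,7): 1⊕1⊕0⊕0 = 0
s2 (pos 2,3,6,7): 1⊕1⊕1⊕0 = 1
s4 (pos 4,5,6,7): 0⊕0⊕1⊕0 = 1
Syndrome s4…s1 = 110 → error at position 6.
Flip position 6: 1110010 → 1110000

1110000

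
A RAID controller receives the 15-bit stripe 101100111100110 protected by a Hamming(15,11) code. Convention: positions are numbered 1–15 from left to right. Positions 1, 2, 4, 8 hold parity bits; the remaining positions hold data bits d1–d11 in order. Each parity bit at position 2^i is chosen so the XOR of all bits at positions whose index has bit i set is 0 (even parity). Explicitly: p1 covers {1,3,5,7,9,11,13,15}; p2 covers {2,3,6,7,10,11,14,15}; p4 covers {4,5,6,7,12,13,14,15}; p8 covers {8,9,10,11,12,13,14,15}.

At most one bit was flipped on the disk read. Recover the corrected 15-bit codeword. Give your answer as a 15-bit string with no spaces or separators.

101100110100110

s1 (pos 1,3,5,7,9,11,13,15): 1⊕1⊕0⊕1⊕1⊕0⊕1⊕0 = 1
s2 (pos 2,3,6,7,10,11,14,15): 0⊕1⊕0⊕1⊕1⊕0⊕1⊕0 = 0
s4 (pos 4,5,6,7,12,13,14,15): 1⊕0⊕0⊕1⊕0⊕1⊕1⊕0 = 0
s8 (pos 8,9,10,11,12,13,14,15): 1⊕1⊕1⊕0⊕0⊕1⊕1⊕0 = 1
Syndrome s8…s1 = 1001 → error at position 9.
Flip position 9: 101100111100110 → 101100110100110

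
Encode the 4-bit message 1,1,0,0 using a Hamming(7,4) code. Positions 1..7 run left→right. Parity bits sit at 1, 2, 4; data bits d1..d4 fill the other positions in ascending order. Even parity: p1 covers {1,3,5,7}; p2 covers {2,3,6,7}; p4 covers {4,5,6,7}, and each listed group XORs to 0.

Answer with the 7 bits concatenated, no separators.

Place data at non-parity positions: p1 p2 1 p4 1 0 0
p1 (pos 1,3,5,7): XOR of data positions = 1⊕1⊕0 = 0
p2 (pos 2,3,6,7): XOR of data positions = 1⊕0⊕0 = 1
p4 (pos 4,5,6,7): XOR of data positions = 1⊕0⊕0 = 1
Codeword: 0111100

0111100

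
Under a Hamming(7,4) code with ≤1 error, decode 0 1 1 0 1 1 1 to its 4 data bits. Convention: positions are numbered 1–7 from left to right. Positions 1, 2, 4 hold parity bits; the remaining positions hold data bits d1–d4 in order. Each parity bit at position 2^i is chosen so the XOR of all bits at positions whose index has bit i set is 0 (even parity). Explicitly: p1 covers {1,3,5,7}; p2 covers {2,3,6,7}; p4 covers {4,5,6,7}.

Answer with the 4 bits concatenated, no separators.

s1 (pos 1,3,5,7): 0⊕1⊕1⊕1 = 1
s2 (pos 2,3,6,7): 1⊕1⊕1⊕1 = 0
s4 (pos 4,5,6,7): 0⊕1⊕1⊕1 = 1
Syndrome s4…s1 = 101 → error at position 5.
Flip position 5: 0110111 → 0110011
Read data bits from positions 3,5,6,7: 1011

1011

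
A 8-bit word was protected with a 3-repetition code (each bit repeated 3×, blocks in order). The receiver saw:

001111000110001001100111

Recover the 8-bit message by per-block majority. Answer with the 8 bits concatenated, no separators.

Block 1 (001): 1 one → 0
Block 2 (111): 3 ones → 1
Block 3 (000): 0 ones → 0
Block 4 (110): 2 ones → 1
Block 5 (001): 1 one → 0
Block 6 (001): 1 one → 0
Block 7 (100): 1 one → 0
Block 8 (111): 3 ones → 1

01010001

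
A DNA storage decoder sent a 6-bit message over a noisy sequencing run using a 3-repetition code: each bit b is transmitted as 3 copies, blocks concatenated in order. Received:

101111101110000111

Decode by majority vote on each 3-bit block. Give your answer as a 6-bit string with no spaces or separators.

Block 1 (101): 2 ones → 1
Block 2 (111): 3 ones → 1
Block 3 (101): 2 ones → 1
Block 4 (110): 2 ones → 1
Block 5 (000): 0 ones → 0
Block 6 (111): 3 ones → 1

111101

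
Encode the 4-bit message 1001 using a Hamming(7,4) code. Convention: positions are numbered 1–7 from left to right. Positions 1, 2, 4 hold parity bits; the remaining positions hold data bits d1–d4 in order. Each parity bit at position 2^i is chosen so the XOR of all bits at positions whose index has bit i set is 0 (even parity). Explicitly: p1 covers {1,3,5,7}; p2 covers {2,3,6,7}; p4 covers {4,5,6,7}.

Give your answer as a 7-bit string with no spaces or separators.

0011001

Place data at non-parity positions: p1 p2 1 p4 0 0 1
p1 (pos 1,3,5,7): XOR of data positions = 1⊕0⊕1 = 0
p2 (pos 2,3,6,7): XOR of data positions = 1⊕0⊕1 = 0
p4 (pos 4,5,6,7): XOR of data positions = 0⊕0⊕1 = 1
Codeword: 0011001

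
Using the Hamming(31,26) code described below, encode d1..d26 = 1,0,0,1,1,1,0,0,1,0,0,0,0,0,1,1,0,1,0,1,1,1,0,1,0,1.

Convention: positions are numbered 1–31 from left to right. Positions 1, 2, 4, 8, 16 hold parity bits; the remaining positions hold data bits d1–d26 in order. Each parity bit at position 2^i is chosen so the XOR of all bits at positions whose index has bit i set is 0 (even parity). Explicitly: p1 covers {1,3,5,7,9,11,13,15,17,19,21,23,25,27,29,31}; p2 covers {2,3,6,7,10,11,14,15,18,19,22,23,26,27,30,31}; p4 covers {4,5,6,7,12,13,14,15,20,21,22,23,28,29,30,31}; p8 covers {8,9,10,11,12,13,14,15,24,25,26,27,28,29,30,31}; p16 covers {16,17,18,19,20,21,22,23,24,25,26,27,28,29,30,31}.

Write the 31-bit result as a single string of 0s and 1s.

Place data at non-parity positions: p1 p2 1 p4 0 0 1 p8 1 1 0 0 1 0 0 p16 0 0 0 1 1 0 1 0 1 1 1 0 1 0 1
p1 (pos 1,3,5,7,9,11,13,15,17,19,21,23,25,27,29,31): XOR of data positions = 1⊕0⊕1⊕1⊕0⊕1⊕0⊕0⊕0⊕1⊕1⊕1⊕1⊕1⊕1 = 0
p2 (pos 2,3,6,7,10,11,14,15,18,19,22,23,26,27,30,31): XOR of data positions = 1⊕0⊕1⊕1⊕0⊕0⊕0⊕0⊕0⊕0⊕1⊕1⊕1⊕0⊕1 = 1
p4 (pos 4,5,6,7,12,13,14,15,20,21,22,23,28,29,30,31): XOR of data positions = 0⊕0⊕1⊕0⊕1⊕0⊕0⊕1⊕1⊕0⊕1⊕0⊕1⊕0⊕1 = 1
p8 (pos 8,9,10,11,12,13,14,15,24,25,26,27,28,29,30,31): XOR of data positions = 1⊕1⊕0⊕0⊕1⊕0⊕0⊕0⊕1⊕1⊕1⊕0⊕1⊕0⊕1 = 0
p16 (pos 16,17,18,19,20,21,22,23,24,25,26,27,28,29,30,31): XOR of data positions = 0⊕0⊕0⊕1⊕1⊕0⊕1⊕0⊕1⊕1⊕1⊕0⊕1⊕0⊕1 = 0
Codeword: 0111001011001000000110101110101

0111001011001000000110101110101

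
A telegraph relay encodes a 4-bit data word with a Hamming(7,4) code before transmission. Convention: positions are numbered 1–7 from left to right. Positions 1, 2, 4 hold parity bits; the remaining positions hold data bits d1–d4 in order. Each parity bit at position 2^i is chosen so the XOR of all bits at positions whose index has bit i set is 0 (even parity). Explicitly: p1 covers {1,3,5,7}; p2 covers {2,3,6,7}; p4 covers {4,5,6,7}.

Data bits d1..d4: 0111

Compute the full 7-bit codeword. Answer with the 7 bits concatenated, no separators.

Place data at non-parity positions: p1 p2 0 p4 1 1 1
p1 (pos 1,3,5,7): XOR of data positions = 0⊕1⊕1 = 0
p2 (pos 2,3,6,7): XOR of data positions = 0⊕1⊕1 = 0
p4 (pos 4,5,6,7): XOR of data positions = 1⊕1⊕1 = 1
Codeword: 0001111

0001111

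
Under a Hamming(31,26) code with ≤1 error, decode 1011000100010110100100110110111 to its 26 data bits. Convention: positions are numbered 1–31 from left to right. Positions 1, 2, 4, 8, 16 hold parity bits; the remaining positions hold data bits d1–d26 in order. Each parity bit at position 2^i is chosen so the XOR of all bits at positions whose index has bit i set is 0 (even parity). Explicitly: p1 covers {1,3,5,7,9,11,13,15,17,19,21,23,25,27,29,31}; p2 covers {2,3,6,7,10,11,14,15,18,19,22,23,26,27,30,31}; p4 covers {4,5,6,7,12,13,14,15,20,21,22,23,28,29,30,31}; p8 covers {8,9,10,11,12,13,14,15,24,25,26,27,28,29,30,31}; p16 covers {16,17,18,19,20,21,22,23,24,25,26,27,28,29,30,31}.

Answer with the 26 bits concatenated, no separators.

10000001011100000110110111

s1 (pos 1,3,5,7,9,11,13,15,17,19,21,23,25,27,29,31): 1⊕1⊕0⊕0⊕0⊕0⊕0⊕1⊕1⊕0⊕0⊕1⊕0⊕1⊕1⊕1 = 0
s2 (pos 2,3,6,7,10,11,14,15,18,19,22,23,26,27,30,31): 0⊕1⊕0⊕0⊕0⊕0⊕1⊕1⊕0⊕0⊕0⊕1⊕1⊕1⊕1⊕1 = 0
s4 (pos 4,5,6,7,12,13,14,15,20,21,22,23,28,29,30,31): 1⊕0⊕0⊕0⊕1⊕0⊕1⊕1⊕1⊕0⊕0⊕1⊕0⊕1⊕1⊕1 = 1
s8 (pos 8,9,10,11,12,13,14,15,24,25,26,27,28,29,30,31): 1⊕0⊕0⊕0⊕1⊕0⊕1⊕1⊕1⊕0⊕1⊕1⊕0⊕1⊕1⊕1 = 0
s16 (pos 16,17,18,19,20,21,22,23,24,25,26,27,28,29,30,31): 0⊕1⊕0⊕0⊕1⊕0⊕0⊕1⊕1⊕0⊕1⊕1⊕0⊕1⊕1⊕1 = 1
Syndrome s16…s1 = 10100 → error at position 20.
Flip position 20: 1011000100010110100100110110111 → 1011000100010110100000110110111
Read data bits from positions 3,5,6,7,9,10,11,12,13,14,15,17,18,19,20,21,22,23,24,25,26,27,28,29,30,31: 10000001011100000110110111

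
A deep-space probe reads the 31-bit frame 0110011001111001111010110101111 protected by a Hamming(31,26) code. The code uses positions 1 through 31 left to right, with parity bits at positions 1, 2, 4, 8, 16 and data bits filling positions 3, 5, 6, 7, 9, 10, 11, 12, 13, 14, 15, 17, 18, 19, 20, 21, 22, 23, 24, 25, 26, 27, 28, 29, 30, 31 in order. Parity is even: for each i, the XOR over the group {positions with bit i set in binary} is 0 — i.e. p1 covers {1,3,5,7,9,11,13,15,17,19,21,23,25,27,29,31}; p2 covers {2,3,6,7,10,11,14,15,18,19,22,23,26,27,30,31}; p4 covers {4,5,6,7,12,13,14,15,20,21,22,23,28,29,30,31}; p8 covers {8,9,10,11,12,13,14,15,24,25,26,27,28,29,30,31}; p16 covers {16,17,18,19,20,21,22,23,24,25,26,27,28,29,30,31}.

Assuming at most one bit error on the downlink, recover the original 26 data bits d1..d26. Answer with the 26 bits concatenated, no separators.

10110111100111010110101111

s1 (pos 1,3,5,7,9,11,13,15,17,19,21,23,25,27,29,31): 0⊕1⊕0⊕1⊕0⊕1⊕1⊕0⊕1⊕1⊕1⊕1⊕0⊕0⊕1⊕1 = 0
s2 (pos 2,3,6,7,10,11,14,15,18,19,22,23,26,27,30,31): 1⊕1⊕1⊕1⊕1⊕1⊕0⊕0⊕1⊕1⊕0⊕1⊕1⊕0⊕1⊕1 = 0
s4 (pos 4,5,6,7,12,13,14,15,20,21,22,23,28,29,30,31): 0⊕0⊕1⊕1⊕1⊕1⊕0⊕0⊕0⊕1⊕0⊕1⊕1⊕1⊕1⊕1 = 0
s8 (pos 8,9,10,11,12,13,14,15,24,25,26,27,28,29,30,31): 0⊕0⊕1⊕1⊕1⊕1⊕0⊕0⊕1⊕0⊕1⊕0⊕1⊕1⊕1⊕1 = 0
s16 (pos 16,17,18,19,20,21,22,23,24,25,26,27,28,29,30,31): 1⊕1⊕1⊕1⊕0⊕1⊕0⊕1⊕1⊕0⊕1⊕0⊕1⊕1⊕1⊕1 = 0
Syndrome s16…s1 = 00000 → no error.
Read data bits from positions 3,5,6,7,9,10,11,12,13,14,15,17,18,19,20,21,22,23,24,25,26,27,28,29,30,31: 10110111100111010110101111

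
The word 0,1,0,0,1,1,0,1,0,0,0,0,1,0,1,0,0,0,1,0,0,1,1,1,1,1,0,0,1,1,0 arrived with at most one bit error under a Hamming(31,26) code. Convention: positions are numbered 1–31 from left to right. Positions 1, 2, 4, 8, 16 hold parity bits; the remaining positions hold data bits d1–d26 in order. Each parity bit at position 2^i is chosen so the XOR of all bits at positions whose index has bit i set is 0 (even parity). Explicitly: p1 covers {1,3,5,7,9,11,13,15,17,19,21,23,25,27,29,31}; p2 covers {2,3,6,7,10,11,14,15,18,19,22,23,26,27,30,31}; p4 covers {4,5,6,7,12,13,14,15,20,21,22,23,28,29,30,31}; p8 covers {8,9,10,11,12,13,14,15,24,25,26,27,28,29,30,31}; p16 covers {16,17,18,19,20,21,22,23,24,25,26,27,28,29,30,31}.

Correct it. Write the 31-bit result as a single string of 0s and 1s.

s1 (pos 1,3,5,7,9,11,13,15,17,19,21,23,25,27,29,31): 0⊕0⊕1⊕0⊕0⊕0⊕1⊕1⊕0⊕1⊕0⊕1⊕1⊕0⊕1⊕0 = 1
s2 (pos 2,3,6,7,10,11,14,15,18,19,22,23,26,27,30,31): 1⊕0⊕1⊕0⊕0⊕0⊕0⊕1⊕0⊕1⊕1⊕1⊕1⊕0⊕1⊕0 = 0
s4 (pos 4,5,6,7,12,13,14,15,20,21,22,23,28,29,30,31): 0⊕1⊕1⊕0⊕0⊕1⊕0⊕1⊕0⊕0⊕1⊕1⊕0⊕1⊕1⊕0 = 0
s8 (pos 8,9,10,11,12,13,14,15,24,25,26,27,28,29,30,31): 1⊕0⊕0⊕0⊕0⊕1⊕0⊕1⊕1⊕1⊕1⊕0⊕0⊕1⊕1⊕0 = 0
s16 (pos 16,17,18,19,20,21,22,23,24,25,26,27,28,29,30,31): 0⊕0⊕0⊕1⊕0⊕0⊕1⊕1⊕1⊕1⊕1⊕0⊕0⊕1⊕1⊕0 = 0
Syndrome s16…s1 = 00001 → error at position 1.
Flip position 1: 0100110100001010001001111100110 → 1100110100001010001001111100110

1100110100001010001001111100110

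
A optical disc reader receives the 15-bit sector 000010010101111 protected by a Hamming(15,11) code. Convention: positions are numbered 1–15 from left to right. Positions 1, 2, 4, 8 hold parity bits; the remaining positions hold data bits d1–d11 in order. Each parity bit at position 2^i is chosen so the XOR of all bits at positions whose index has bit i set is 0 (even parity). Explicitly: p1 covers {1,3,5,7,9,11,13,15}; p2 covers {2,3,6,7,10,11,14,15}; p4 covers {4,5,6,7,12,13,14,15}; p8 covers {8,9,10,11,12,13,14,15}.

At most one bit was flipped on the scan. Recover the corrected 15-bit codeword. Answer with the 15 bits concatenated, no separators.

s1 (pos 1,3,5,7,9,11,13,15): 0⊕0⊕1⊕0⊕0⊕0⊕1⊕1 = 1
s2 (pos 2,3,6,7,10,11,14,15): 0⊕0⊕0⊕0⊕1⊕0⊕1⊕1 = 1
s4 (pos 4,5,6,7,12,13,14,15): 0⊕1⊕0⊕0⊕1⊕1⊕1⊕1 = 1
s8 (pos 8,9,10,11,12,13,14,15): 1⊕0⊕1⊕0⊕1⊕1⊕1⊕1 = 0
Syndrome s8…s1 = 0111 → error at position 7.
Flip position 7: 000010010101111 → 000010110101111

000010110101111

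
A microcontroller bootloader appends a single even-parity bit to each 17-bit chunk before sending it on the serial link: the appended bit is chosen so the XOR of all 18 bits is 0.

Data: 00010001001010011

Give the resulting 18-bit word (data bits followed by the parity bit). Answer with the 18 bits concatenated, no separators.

XOR of the 17 data bits: 0⊕0⊕0⊕1⊕0⊕0⊕0⊕1⊕0⊕0⊕1⊕0⊕1⊕0⊕0⊕1⊕1 = 0
Parity bit = 0 (so all 18 bits XOR to 0).

000100010010100110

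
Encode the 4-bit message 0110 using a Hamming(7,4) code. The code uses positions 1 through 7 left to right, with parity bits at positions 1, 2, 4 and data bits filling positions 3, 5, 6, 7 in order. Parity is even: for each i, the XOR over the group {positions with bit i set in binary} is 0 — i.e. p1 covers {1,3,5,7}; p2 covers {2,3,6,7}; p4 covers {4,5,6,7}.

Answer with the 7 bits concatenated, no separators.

Place data at non-parity positions: p1 p2 0 p4 1 1 0
p1 (pos 1,3,5,7): XOR of data positions = 0⊕1⊕0 = 1
p2 (pos 2,3,6,7): XOR of data positions = 0⊕1⊕0 = 1
p4 (pos 4,5,6,7): XOR of data positions = 1⊕1⊕0 = 0
Codeword: 1100110

1100110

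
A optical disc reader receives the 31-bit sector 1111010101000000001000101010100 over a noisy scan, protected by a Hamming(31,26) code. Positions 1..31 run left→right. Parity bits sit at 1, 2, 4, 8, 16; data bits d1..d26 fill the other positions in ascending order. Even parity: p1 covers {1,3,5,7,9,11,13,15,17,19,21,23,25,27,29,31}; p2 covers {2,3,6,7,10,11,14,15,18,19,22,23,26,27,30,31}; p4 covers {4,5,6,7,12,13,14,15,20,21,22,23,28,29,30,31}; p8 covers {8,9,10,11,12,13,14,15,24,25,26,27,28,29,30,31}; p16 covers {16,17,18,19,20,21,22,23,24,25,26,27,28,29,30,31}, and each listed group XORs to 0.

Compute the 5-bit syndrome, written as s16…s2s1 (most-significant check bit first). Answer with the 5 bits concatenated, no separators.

11011

s1 (pos 1,3,5,7,9,11,13,15,17,19,21,23,25,27,29,31): 1⊕1⊕0⊕0⊕0⊕0⊕0⊕0⊕0⊕1⊕0⊕1⊕1⊕1⊕1⊕0 = 1
s2 (pos 2,3,6,7,10,11,14,15,18,19,22,23,26,27,30,31): 1⊕1⊕1⊕0⊕1⊕0⊕0⊕0⊕0⊕1⊕0⊕1⊕0⊕1⊕0⊕0 = 1
s4 (pos 4,5,6,7,12,13,14,15,20,21,22,23,28,29,30,31): 1⊕0⊕1⊕0⊕0⊕0⊕0⊕0⊕0⊕0⊕0⊕1⊕0⊕1⊕0⊕0 = 0
s8 (pos 8,9,10,11,12,13,14,15,24,25,26,27,28,29,30,31): 1⊕0⊕1⊕0⊕0⊕0⊕0⊕0⊕0⊕1⊕0⊕1⊕0⊕1⊕0⊕0 = 1
s16 (pos 16,17,18,19,20,21,22,23,24,25,26,27,28,29,30,31): 0⊕0⊕0⊕1⊕0⊕0⊕0⊕1⊕0⊕1⊕0⊕1⊕0⊕1⊕0⊕0 = 1
Syndrome s16…s1 = 11011 → error at position 27.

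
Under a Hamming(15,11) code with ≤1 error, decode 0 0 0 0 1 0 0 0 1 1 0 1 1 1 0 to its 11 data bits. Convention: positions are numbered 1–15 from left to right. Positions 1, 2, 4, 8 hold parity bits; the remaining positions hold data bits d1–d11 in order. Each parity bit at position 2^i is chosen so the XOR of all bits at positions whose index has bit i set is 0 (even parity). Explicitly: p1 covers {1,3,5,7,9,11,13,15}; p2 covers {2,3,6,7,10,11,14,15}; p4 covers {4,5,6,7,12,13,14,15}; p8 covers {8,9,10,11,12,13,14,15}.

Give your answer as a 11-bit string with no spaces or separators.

01000101110

s1 (pos 1,3,5,7,9,11,13,15): 0⊕0⊕1⊕0⊕1⊕0⊕1⊕0 = 1
s2 (pos 2,3,6,7,10,11,14,15): 0⊕0⊕0⊕0⊕1⊕0⊕1⊕0 = 0
s4 (pos 4,5,6,7,12,13,14,15): 0⊕1⊕0⊕0⊕1⊕1⊕1⊕0 = 0
s8 (pos 8,9,10,11,12,13,14,15): 0⊕1⊕1⊕0⊕1⊕1⊕1⊕0 = 1
Syndrome s8…s1 = 1001 → error at position 9.
Flip position 9: 000010001101110 → 000010000101110
Read data bits from positions 3,5,6,7,9,10,11,12,13,14,15: 01000101110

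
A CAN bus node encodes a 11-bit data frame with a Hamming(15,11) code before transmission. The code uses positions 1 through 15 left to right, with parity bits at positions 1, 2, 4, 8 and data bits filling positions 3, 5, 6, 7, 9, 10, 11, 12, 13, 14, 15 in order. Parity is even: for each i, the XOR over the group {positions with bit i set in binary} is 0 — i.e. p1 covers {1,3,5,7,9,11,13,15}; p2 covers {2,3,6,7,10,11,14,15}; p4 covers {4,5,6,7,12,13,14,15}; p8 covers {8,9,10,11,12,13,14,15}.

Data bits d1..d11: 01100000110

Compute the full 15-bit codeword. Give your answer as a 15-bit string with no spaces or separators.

Place data at non-parity positions: p1 p2 0 p4 1 1 0 p8 0 0 0 0 1 1 0
p1 (pos 1,3,5,7,9,11,13,15): XOR of data positions = 0⊕1⊕0⊕0⊕0⊕1⊕0 = 0
p2 (pos 2,3,6,7,10,11,14,15): XOR of data positions = 0⊕1⊕0⊕0⊕0⊕1⊕0 = 0
p4 (pos 4,5,6,7,12,13,14,15): XOR of data positions = 1⊕1⊕0⊕0⊕1⊕1⊕0 = 0
p8 (pos 8,9,10,11,12,13,14,15): XOR of data positions = 0⊕0⊕0⊕0⊕1⊕1⊕0 = 0
Codeword: 000011000000110

000011000000110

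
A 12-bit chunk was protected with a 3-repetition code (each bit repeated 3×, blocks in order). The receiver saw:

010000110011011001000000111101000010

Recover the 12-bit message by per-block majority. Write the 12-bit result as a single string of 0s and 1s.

001110001100

Block 1 (010): 1 one → 0
Block 2 (000): 0 ones → 0
Block 3 (110): 2 ones → 1
Block 4 (011): 2 ones → 1
Block 5 (011): 2 ones → 1
Block 6 (001): 1 one → 0
Block 7 (000): 0 ones → 0
Block 8 (000): 0 ones → 0
Block 9 (111): 3 ones → 1
Block 10 (101): 2 ones → 1
Block 11 (000): 0 ones → 0
Block 12 (010): 1 one → 0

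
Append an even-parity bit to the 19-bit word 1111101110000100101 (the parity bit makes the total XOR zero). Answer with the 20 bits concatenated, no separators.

XOR of the 19 data bits: 1⊕1⊕1⊕1⊕1⊕0⊕1⊕1⊕1⊕0⊕0⊕0⊕0⊕1⊕0⊕0⊕1⊕0⊕1 = 1
Parity bit = 1 (so all 20 bits XOR to 0).

11111011100001001011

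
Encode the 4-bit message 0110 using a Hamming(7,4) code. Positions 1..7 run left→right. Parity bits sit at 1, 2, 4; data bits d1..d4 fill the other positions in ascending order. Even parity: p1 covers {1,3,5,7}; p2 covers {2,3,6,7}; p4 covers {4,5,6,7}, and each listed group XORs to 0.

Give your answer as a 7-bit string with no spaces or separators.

1100110

Place data at non-parity positions: p1 p2 0 p4 1 1 0
p1 (pos 1,3,5,7): XOR of data positions = 0⊕1⊕0 = 1
p2 (pos 2,3,6,7): XOR of data positions = 0⊕1⊕0 = 1
p4 (pos 4,5,6,7): XOR of data positions = 1⊕1⊕0 = 0
Codeword: 1100110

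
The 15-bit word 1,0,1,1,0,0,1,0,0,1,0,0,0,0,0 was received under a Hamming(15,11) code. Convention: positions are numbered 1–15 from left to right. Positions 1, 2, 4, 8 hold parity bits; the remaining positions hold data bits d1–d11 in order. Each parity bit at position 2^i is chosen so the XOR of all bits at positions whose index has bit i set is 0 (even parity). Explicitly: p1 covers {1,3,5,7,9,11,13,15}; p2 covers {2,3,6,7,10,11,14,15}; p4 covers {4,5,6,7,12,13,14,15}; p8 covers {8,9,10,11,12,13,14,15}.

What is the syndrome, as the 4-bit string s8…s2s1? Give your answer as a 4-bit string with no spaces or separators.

1011

s1 (pos 1,3,5,7,9,11,13,15): 1⊕1⊕0⊕1⊕0⊕0⊕0⊕0 = 1
s2 (pos 2,3,6,7,10,11,14,15): 0⊕1⊕0⊕1⊕1⊕0⊕0⊕0 = 1
s4 (pos 4,5,6,7,12,13,14,15): 1⊕0⊕0⊕1⊕0⊕0⊕0⊕0 = 0
s8 (pos 8,9,10,11,12,13,14,15): 0⊕0⊕1⊕0⊕0⊕0⊕0⊕0 = 1
Syndrome s8…s1 = 1011 → error at position 11.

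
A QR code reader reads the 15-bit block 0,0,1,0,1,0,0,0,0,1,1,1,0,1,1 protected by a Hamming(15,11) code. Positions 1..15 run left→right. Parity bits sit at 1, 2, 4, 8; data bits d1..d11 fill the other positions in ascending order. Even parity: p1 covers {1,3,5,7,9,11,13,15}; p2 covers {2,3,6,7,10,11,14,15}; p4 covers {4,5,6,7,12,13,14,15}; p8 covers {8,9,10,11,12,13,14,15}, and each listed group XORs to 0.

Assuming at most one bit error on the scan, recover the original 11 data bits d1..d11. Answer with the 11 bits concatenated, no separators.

s1 (pos 1,3,5,7,9,11,13,15): 0⊕1⊕1⊕0⊕0⊕1⊕0⊕1 = 0
s2 (pos 2,3,6,7,10,11,14,15): 0⊕1⊕0⊕0⊕1⊕1⊕1⊕1 = 1
s4 (pos 4,5,6,7,12,13,14,15): 0⊕1⊕0⊕0⊕1⊕0⊕1⊕1 = 0
s8 (pos 8,9,10,11,12,13,14,15): 0⊕0⊕1⊕1⊕1⊕0⊕1⊕1 = 1
Syndrome s8…s1 = 1010 → error at position 10.
Flip position 10: 001010000111011 → 001010000011011
Read data bits from positions 3,5,6,7,9,10,11,12,13,14,15: 11000011011

11000011011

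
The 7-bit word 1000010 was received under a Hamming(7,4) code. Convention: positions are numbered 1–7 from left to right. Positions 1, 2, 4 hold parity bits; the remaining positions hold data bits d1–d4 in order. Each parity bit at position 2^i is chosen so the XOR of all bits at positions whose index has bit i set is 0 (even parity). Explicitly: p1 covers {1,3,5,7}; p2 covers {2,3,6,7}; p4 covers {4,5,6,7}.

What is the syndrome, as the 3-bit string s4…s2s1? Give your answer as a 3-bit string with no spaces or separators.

s1 (pos 1,3,5,7): 1⊕0⊕0⊕0 = 1
s2 (pos 2,3,6,7): 0⊕0⊕1⊕0 = 1
s4 (pos 4,5,6,7): 0⊕0⊕1⊕0 = 1
Syndrome s4…s1 = 111 → error at position 7.

111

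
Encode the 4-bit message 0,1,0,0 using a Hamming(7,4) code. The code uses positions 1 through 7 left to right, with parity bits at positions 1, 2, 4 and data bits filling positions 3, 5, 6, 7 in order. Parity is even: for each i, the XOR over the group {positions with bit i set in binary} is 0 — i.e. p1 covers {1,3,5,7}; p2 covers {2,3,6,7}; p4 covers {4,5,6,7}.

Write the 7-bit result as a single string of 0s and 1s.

Place data at non-parity positions: p1 p2 0 p4 1 0 0
p1 (pos 1,3,5,7): XOR of data positions = 0⊕1⊕0 = 1
p2 (pos 2,3,6,7): XOR of data positions = 0⊕0⊕0 = 0
p4 (pos 4,5,6,7): XOR of data positions = 1⊕0⊕0 = 1
Codeword: 1001100

1001100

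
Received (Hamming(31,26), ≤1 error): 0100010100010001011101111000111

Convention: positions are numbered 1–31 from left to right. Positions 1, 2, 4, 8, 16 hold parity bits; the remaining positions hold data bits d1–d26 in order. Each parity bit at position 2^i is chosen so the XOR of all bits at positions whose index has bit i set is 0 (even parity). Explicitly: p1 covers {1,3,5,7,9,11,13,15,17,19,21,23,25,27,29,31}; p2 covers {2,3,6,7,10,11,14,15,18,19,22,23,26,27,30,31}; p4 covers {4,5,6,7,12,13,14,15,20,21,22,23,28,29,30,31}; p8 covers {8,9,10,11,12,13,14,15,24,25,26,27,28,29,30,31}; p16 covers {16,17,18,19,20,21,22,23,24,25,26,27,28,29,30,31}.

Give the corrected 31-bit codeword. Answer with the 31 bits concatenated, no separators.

s1 (pos 1,3,5,7,9,11,13,15,17,19,21,23,25,27,29,31): 0⊕0⊕0⊕0⊕0⊕0⊕0⊕0⊕0⊕1⊕0⊕1⊕1⊕0⊕1⊕1 = 1
s2 (pos 2,3,6,7,10,11,14,15,18,19,22,23,26,27,30,31): 1⊕0⊕1⊕0⊕0⊕0⊕0⊕0⊕1⊕1⊕1⊕1⊕0⊕0⊕1⊕1 = 0
s4 (pos 4,5,6,7,12,13,14,15,20,21,22,23,28,29,30,31): 0⊕0⊕1⊕0⊕1⊕0⊕0⊕0⊕1⊕0⊕1⊕1⊕0⊕1⊕1⊕1 = 0
s8 (pos 8,9,10,11,12,13,14,15,24,25,26,27,28,29,30,31): 1⊕0⊕0⊕0⊕1⊕0⊕0⊕0⊕1⊕1⊕0⊕0⊕0⊕1⊕1⊕1 = 1
s16 (pos 16,17,18,19,20,21,22,23,24,25,26,27,28,29,30,31): 1⊕0⊕1⊕1⊕1⊕0⊕1⊕1⊕1⊕1⊕0⊕0⊕0⊕1⊕1⊕1 = 1
Syndrome s16…s1 = 11001 → error at position 25.
Flip position 25: 0100010100010001011101111000111 → 0100010100010001011101110000111

0100010100010001011101110000111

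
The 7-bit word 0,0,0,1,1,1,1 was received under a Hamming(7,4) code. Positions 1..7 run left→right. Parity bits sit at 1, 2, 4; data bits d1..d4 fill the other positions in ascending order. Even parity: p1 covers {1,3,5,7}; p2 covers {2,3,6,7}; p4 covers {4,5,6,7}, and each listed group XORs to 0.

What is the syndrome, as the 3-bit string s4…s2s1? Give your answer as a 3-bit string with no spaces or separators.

000

s1 (pos 1,3,5,7): 0⊕0⊕1⊕1 = 0
s2 (pos 2,3,6,7): 0⊕0⊕1⊕1 = 0
s4 (pos 4,5,6,7): 1⊕1⊕1⊕1 = 0
Syndrome s4…s1 = 000 → no error.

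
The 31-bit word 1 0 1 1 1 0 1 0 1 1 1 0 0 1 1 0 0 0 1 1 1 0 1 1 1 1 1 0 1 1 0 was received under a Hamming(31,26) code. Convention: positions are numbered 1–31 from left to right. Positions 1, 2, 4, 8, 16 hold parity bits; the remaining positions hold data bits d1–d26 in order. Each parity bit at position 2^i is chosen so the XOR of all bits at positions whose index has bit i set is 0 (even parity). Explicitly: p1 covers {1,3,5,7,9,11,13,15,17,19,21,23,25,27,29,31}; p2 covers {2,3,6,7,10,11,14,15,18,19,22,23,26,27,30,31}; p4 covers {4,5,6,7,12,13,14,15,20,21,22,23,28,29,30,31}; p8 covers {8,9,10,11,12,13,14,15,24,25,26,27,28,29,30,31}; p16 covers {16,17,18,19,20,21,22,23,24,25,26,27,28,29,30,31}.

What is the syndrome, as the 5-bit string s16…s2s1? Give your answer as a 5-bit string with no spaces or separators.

s1 (pos 1,3,5,7,9,11,13,15,17,19,21,23,25,27,29,31): 1⊕1⊕1⊕1⊕1⊕1⊕0⊕1⊕0⊕1⊕1⊕1⊕1⊕1⊕1⊕0 = 1
s2 (pos 2,3,6,7,10,11,14,15,18,19,22,23,26,27,30,31): 0⊕1⊕0⊕1⊕1⊕1⊕1⊕1⊕0⊕1⊕0⊕1⊕1⊕1⊕1⊕0 = 1
s4 (pos 4,5,6,7,12,13,14,15,20,21,22,23,28,29,30,31): 1⊕1⊕0⊕1⊕0⊕0⊕1⊕1⊕1⊕1⊕0⊕1⊕0⊕1⊕1⊕0 = 0
s8 (pos 8,9,10,11,12,13,14,15,24,25,26,27,28,29,30,31): 0⊕1⊕1⊕1⊕0⊕0⊕1⊕1⊕1⊕1⊕1⊕1⊕0⊕1⊕1⊕0 = 1
s16 (pos 16,17,18,19,20,21,22,23,24,25,26,27,28,29,30,31): 0⊕0⊕0⊕1⊕1⊕1⊕0⊕1⊕1⊕1⊕1⊕1⊕0⊕1⊕1⊕0 = 0
Syndrome s16…s1 = 01011 → error at position 11.

01011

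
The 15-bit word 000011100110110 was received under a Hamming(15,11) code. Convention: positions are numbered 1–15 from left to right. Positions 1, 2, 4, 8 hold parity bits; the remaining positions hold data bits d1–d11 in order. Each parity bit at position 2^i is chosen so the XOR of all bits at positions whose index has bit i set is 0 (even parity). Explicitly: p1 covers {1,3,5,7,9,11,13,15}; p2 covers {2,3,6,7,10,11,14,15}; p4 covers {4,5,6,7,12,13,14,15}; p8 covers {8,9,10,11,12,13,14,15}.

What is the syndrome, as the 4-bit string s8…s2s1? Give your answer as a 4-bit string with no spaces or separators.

s1 (pos 1,3,5,7,9,11,13,15): 0⊕0⊕1⊕1⊕0⊕1⊕1⊕0 = 0
s2 (pos 2,3,6,7,10,11,14,15): 0⊕0⊕1⊕1⊕1⊕1⊕1⊕0 = 1
s4 (pos 4,5,6,7,12,13,14,15): 0⊕1⊕1⊕1⊕0⊕1⊕1⊕0 = 1
s8 (pos 8,9,10,11,12,13,14,15): 0⊕0⊕1⊕1⊕0⊕1⊕1⊕0 = 0
Syndrome s8…s1 = 0110 → error at position 6.

0110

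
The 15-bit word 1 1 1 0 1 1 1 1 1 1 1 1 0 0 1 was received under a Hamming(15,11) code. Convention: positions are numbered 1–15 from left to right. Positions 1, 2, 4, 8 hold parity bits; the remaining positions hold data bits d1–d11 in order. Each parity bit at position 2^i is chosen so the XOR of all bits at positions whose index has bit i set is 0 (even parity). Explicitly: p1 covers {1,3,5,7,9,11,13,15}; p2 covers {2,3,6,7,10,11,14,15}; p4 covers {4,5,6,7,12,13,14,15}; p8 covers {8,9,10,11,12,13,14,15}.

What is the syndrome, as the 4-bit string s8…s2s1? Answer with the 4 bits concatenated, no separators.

s1 (pos 1,3,5,7,9,11,13,15): 1⊕1⊕1⊕1⊕1⊕1⊕0⊕1 = 1
s2 (pos 2,3,6,7,10,11,14,15): 1⊕1⊕1⊕1⊕1⊕1⊕0⊕1 = 1
s4 (pos 4,5,6,7,12,13,14,15): 0⊕1⊕1⊕1⊕1⊕0⊕0⊕1 = 1
s8 (pos 8,9,10,11,12,13,14,15): 1⊕1⊕1⊕1⊕1⊕0⊕0⊕1 = 0
Syndrome s8…s1 = 0111 → error at position 7.

0111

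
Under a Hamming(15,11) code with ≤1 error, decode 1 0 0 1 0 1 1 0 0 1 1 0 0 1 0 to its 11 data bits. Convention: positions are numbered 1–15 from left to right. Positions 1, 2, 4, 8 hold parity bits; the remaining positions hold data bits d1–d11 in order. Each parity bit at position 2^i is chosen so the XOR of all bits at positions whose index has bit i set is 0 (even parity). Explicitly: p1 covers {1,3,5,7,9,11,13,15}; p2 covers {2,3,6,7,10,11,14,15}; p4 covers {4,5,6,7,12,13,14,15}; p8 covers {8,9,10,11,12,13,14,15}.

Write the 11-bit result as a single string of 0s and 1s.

s1 (pos 1,3,5,7,9,11,13,15): 1⊕0⊕0⊕1⊕0⊕1⊕0⊕0 = 1
s2 (pos 2,3,6,7,10,11,14,15): 0⊕0⊕1⊕1⊕1⊕1⊕1⊕0 = 1
s4 (pos 4,5,6,7,12,13,14,15): 1⊕0⊕1⊕1⊕0⊕0⊕1⊕0 = 0
s8 (pos 8,9,10,11,12,13,14,15): 0⊕0⊕1⊕1⊕0⊕0⊕1⊕0 = 1
Syndrome s8…s1 = 1011 → error at position 11.
Flip position 11: 100101100110010 → 100101100100010
Read data bits from positions 3,5,6,7,9,10,11,12,13,14,15: 00110100010

00110100010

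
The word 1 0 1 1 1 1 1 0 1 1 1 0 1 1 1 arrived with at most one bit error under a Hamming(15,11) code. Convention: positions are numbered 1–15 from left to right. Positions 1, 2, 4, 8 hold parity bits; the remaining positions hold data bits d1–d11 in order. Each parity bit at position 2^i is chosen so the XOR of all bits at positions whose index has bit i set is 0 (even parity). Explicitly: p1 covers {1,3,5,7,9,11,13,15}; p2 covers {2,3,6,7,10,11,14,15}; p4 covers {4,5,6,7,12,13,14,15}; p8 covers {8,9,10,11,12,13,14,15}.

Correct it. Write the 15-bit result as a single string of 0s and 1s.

101110101110111

s1 (pos 1,3,5,7,9,11,13,15): 1⊕1⊕1⊕1⊕1⊕1⊕1⊕1 = 0
s2 (pos 2,3,6,7,10,11,14,15): 0⊕1⊕1⊕1⊕1⊕1⊕1⊕1 = 1
s4 (pos 4,5,6,7,12,13,14,15): 1⊕1⊕1⊕1⊕0⊕1⊕1⊕1 = 1
s8 (pos 8,9,10,11,12,13,14,15): 0⊕1⊕1⊕1⊕0⊕1⊕1⊕1 = 0
Syndrome s8…s1 = 0110 → error at position 6.
Flip position 6: 101111101110111 → 101110101110111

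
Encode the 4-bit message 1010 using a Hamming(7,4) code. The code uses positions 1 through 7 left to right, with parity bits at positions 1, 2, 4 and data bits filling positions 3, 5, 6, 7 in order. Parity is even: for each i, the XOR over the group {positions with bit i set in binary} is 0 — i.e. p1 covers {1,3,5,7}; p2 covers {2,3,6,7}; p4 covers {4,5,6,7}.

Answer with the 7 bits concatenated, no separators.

1011010

Place data at non-parity positions: p1 p2 1 p4 0 1 0
p1 (pos 1,3,5,7): XOR of data positions = 1⊕0⊕0 = 1
p2 (pos 2,3,6,7): XOR of data positions = 1⊕1⊕0 = 0
p4 (pos 4,5,6,7): XOR of data positions = 0⊕1⊕0 = 1
Codeword: 1011010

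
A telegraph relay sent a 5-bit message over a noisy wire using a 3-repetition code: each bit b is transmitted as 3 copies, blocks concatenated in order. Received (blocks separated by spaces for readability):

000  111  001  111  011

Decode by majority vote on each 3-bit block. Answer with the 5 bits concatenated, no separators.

01011

Block 1 (000): 0 ones → 0
Block 2 (111): 3 ones → 1
Block 3 (001): 1 one → 0
Block 4 (111): 3 ones → 1
Block 5 (011): 2 ones → 1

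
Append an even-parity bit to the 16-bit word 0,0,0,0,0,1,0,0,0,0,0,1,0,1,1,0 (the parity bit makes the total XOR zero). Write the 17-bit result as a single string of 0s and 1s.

XOR of the 16 data bits: 0⊕0⊕0⊕0⊕0⊕1⊕0⊕0⊕0⊕0⊕0⊕1⊕0⊕1⊕1⊕0 = 0
Parity bit = 0 (so all 17 bits XOR to 0).

00000100000101100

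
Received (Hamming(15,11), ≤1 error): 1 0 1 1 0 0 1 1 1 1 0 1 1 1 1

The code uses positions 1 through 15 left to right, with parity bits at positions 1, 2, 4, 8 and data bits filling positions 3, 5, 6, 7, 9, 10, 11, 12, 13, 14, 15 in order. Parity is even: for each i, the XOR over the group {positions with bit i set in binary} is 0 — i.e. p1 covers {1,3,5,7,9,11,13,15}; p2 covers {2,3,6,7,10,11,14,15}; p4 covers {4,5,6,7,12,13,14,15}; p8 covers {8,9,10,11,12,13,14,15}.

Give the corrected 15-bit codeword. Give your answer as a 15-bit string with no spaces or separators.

s1 (pos 1,3,5,7,9,11,13,15): 1⊕1⊕0⊕1⊕1⊕0⊕1⊕1 = 0
s2 (pos 2,3,6,7,10,11,14,15): 0⊕1⊕0⊕1⊕1⊕0⊕1⊕1 = 1
s4 (pos 4,5,6,7,12,13,14,15): 1⊕0⊕0⊕1⊕1⊕1⊕1⊕1 = 0
s8 (pos 8,9,10,11,12,13,14,15): 1⊕1⊕1⊕0⊕1⊕1⊕1⊕1 = 1
Syndrome s8…s1 = 1010 → error at position 10.
Flip position 10: 101100111101111 → 101100111001111

101100111001111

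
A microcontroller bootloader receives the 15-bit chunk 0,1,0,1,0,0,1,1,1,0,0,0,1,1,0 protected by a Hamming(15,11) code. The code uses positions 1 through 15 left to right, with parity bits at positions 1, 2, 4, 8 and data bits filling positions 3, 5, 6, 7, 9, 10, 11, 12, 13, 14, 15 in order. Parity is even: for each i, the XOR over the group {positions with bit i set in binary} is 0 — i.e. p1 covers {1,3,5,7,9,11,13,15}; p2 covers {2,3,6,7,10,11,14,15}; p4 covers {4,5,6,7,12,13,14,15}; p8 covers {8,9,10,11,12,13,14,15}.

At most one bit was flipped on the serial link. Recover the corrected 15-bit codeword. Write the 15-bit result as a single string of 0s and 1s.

011100111000110

s1 (pos 1,3,5,7,9,11,13,15): 0⊕0⊕0⊕1⊕1⊕0⊕1⊕0 = 1
s2 (pos 2,3,6,7,10,11,14,15): 1⊕0⊕0⊕1⊕0⊕0⊕1⊕0 = 1
s4 (pos 4,5,6,7,12,13,14,15): 1⊕0⊕0⊕1⊕0⊕1⊕1⊕0 = 0
s8 (pos 8,9,10,11,12,13,14,15): 1⊕1⊕0⊕0⊕0⊕1⊕1⊕0 = 0
Syndrome s8…s1 = 0011 → error at position 3.
Flip position 3: 010100111000110 → 011100111000110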